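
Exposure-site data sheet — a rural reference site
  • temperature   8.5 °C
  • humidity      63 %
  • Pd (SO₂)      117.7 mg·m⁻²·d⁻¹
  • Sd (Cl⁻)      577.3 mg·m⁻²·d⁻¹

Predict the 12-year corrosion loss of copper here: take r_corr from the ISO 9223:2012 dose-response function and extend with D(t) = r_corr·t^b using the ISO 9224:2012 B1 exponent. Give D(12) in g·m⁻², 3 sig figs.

D(12) = 68.6 g·m⁻²

copper: T≤10 °C ⇒ hinge +0.126·(8.5−10) = -0.1890
  Pd branch = 0.0053·Pd^0.26·e^(0.059·RH+f) = 0.6235 μm/a
  Cl⁻ term: 0.01025·577.3^0.27·exp(0.036·63+0.049·8.5) = 0.8359
  r_corr = 0.6235 + 0.8359 = 1.459 μm/a
ISO 9224: D(t) = r_corr · t^b with b = 0.667 (copper, B1)
  D(12) = 1.459 × 12^0.667 = 1.459 × 5.246 = 7.656 μm
  Mass loss = 7.656 μm × 8.96 g/cm³ = 68.6 g·m⁻²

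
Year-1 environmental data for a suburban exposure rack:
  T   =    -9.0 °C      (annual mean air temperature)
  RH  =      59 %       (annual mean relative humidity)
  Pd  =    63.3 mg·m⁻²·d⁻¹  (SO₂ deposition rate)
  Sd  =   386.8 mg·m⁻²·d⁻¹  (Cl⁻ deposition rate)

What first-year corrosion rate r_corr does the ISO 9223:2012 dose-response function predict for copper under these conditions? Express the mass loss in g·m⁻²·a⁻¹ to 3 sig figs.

r_corr = 2.88 g·m⁻²·a⁻¹

copper: T≤10 °C ⇒ hinge +0.126·(-9.0−10) = -2.3940
  Pd branch = 0.0053·Pd^0.26·e^(0.059·RH+f) = 0.04621 μm/a
  Sd branch = 0.01025·Sd^0.27·e^(0.036·RH+0.049·T) = 0.2756 μm/a
  r_corr = 0.04621 + 0.2756 = 0.3218 μm/a
Convert to mass loss: 0.3218 μm/a × 8.96 g/cm³ = 2.883 g·m⁻²·a⁻¹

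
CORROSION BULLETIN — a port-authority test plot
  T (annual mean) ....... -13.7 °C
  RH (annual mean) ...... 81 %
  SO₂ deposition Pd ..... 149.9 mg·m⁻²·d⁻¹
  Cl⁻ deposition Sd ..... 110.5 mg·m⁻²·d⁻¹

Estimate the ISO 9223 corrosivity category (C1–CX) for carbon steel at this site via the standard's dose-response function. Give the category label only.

C2

carbon steel: temperature factor f = +0.150·(-23.7) = -3.5550
  sulphur-dioxide contribution → 3.46 μm/a
  chloride contribution → 15.79 μm/a
  total first-year rate 19.25 μm/a
ISO 9223 Table 2 (carbon steel): 1.3 < 19.2 ≤ 25 μm/a ⇒ C2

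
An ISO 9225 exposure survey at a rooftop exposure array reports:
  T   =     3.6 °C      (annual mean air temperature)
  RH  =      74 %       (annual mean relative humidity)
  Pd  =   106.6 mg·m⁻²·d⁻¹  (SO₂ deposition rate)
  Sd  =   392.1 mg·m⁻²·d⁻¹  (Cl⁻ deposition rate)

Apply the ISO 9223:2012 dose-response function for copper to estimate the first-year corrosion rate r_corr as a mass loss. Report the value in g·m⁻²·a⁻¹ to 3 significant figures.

copper: T≤10 °C ⇒ hinge +0.126·(3.6−10) = -0.8064
  Pd branch = 0.0053·Pd^0.26·e^(0.059·RH+f) = 0.6272 μm/a
  Cl⁻ term: 0.01025·392.1^0.27·exp(0.036·74+0.049·3.6) = 0.8801
  sum: 0.6272 + 0.8801 → r_corr = 1.507 μm/a
Convert to mass loss: 1.507 μm/a × 8.96 g/cm³ = 13.51 g·m⁻²·a⁻¹

r_corr = 13.5 g·m⁻²·a⁻¹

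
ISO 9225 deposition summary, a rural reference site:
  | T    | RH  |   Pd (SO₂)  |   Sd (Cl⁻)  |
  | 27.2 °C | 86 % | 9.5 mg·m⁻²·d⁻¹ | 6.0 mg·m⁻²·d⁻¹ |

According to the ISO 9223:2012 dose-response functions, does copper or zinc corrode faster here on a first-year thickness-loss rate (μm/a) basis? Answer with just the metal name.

copper

copper: temperature factor f = -0.080·(17.2) = -1.3760
  SO₂ term: 0.0053·9.5^0.26·exp(0.059·86-1.3760) = 0.3842
  Cl⁻ term: 0.01025·6.0^0.27·exp(0.036·86+0.049·27.2) = 1.394
  sum: 0.3842 + 1.394 → r_corr = 1.778 μm/a
zinc: temperature factor f = -0.071·(17.2) = -1.2212
  SO₂ term: 0.0129·9.5^0.44·exp(0.046·86-1.2212) = 0.5352
  Cl⁻ term: 0.0175·6.0^0.57·exp(0.008·86+0.085·27.2) = 0.976
  sum: 0.5352 + 0.976 → r_corr = 1.511 μm/a
Ordering by μm/a: copper (1.78) > zinc (1.51)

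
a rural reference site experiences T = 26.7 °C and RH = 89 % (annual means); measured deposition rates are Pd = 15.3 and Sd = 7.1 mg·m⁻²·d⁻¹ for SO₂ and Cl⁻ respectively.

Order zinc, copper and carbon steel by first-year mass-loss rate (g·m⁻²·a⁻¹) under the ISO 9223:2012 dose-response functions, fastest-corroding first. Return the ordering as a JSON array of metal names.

["carbon steel", "copper", "zinc"]

zinc: temperature factor f = -0.071·(16.7) = -1.1857
  SO₂ term: 0.0129·15.3^0.44·exp(0.046·89-1.1857) = 0.7851
  Cl⁻ term: 0.0175·7.1^0.57·exp(0.008·89+0.085·26.7) = 1.055
  r_corr = 0.7851 + 1.055 = 1.84 μm/a
  mass loss = 1.84 μm/a × 7.14 g/cm³ = 13.14 g·m⁻²·a⁻¹
copper: temperature factor f = -0.080·(16.7) = -1.3360
  SO₂ term: 0.0053·15.3^0.26·exp(0.059·89-1.3360) = 0.5402
  Sd branch = 0.01025·Sd^0.27·e^(0.036·RH+0.049·T) = 1.586 μm/a
  r_corr = 0.5402 + 1.586 = 2.126 μm/a
  mass loss = 2.126 μm/a × 8.96 g/cm³ = 19.05 g·m⁻²·a⁻¹
carbon steel: T>10 °C ⇒ hinge -0.054·(26.7−10) = -0.9018
  SO₂ term: 1.77·15.3^0.52·exp(0.02·89-0.9018) = 17.6
  Sd branch = 0.102·Sd^0.62·e^(0.033·RH+0.04·T) = 18.87 μm/a
  sum: 17.6 + 18.87 → r_corr = 36.46 μm/a
  mass loss = 36.46 μm/a × 7.85 g/cm³ = 286.2 g·m⁻²·a⁻¹
Ordering by g·m⁻²·a⁻¹: carbon steel (286) > copper (19) > zinc (13.1)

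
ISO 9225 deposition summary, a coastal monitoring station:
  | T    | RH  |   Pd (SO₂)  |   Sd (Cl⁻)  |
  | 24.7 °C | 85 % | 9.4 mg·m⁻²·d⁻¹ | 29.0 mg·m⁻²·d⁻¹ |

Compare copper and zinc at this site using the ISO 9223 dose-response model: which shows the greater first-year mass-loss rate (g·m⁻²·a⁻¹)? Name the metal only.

copper: temperature factor f = -0.080·(14.7) = -1.1760
  SO₂ term: 0.0053·9.4^0.26·exp(0.059·85-1.1760) = 0.4411
  Cl⁻ term: 0.01025·29.0^0.27·exp(0.036·85+0.049·24.7) = 1.82
  r_corr = 0.4411 + 1.82 = 2.261 μm/a
  mass loss = 2.261 μm/a × 8.96 g/cm³ = 20.26 g·m⁻²·a⁻¹
zinc: T>10 °C ⇒ hinge -0.071·(24.7−10) = -1.0437
  Pd branch = 0.0129·Pd^0.44·e^(0.046·RH+f) = 0.6076 μm/a
  Cl⁻ term: 0.0175·29.0^0.57·exp(0.008·85+0.085·24.7) = 1.922
  sum: 0.6076 + 1.922 → r_corr = 2.529 μm/a
  mass loss = 2.529 μm/a × 7.14 g/cm³ = 18.06 g·m⁻²·a⁻¹
Ordering by g·m⁻²·a⁻¹: copper (20.3) > zinc (18.1)

copper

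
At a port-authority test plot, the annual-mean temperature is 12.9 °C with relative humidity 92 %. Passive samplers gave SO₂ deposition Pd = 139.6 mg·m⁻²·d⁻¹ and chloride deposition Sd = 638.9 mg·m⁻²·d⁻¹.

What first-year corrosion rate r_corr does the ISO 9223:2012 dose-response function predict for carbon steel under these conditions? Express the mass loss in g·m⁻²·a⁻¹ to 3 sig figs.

r_corr = 2.51e+03 g·m⁻²·a⁻¹

carbon steel: temperature factor f = -0.054·(2.9) = -0.1566
  sulphur-dioxide contribution → 124.3 μm/a
  chloride contribution → 195.2 μm/a
  ⇒ r_corr(carbon steel) = 319.5 μm/a
Convert to mass loss: 319.5 μm/a × 7.85 g/cm³ = 2508 g·m⁻²·a⁻¹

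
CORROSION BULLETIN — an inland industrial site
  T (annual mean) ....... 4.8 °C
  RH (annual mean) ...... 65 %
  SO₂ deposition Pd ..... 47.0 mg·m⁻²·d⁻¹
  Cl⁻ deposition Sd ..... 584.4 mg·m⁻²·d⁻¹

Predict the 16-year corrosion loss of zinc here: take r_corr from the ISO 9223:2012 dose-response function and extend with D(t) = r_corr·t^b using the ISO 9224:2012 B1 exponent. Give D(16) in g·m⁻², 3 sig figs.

zinc: f(T) = +0.038·(T−10) [T≤10 °C] = -0.1976
  Pd branch = 0.0129·Pd^0.44·e^(0.046·RH+f) = 1.146 μm/a
  Cl⁻ term: 0.0175·584.4^0.57·exp(0.008·65+0.085·4.8) = 1.671
  sum: 1.146 + 1.671 → r_corr = 2.817 μm/a
Power-law: D(16) = r_corr · 16^0.813
  D(16) = 2.817 × 16^0.813 = 2.817 × 9.527 = 26.84 μm
  Mass loss = 26.84 μm × 7.14 g/cm³ = 191.6 g·m⁻²

D(16) = 192 g·m⁻²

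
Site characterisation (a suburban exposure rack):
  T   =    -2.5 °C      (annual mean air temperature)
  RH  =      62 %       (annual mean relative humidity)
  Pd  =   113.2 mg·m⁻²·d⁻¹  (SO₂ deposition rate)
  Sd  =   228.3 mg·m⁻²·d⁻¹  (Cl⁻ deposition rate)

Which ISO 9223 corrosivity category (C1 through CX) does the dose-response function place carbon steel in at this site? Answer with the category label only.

carbon steel: T≤10 °C ⇒ hinge +0.150·(-2.5−10) = -1.8750
  Pd branch = 1.77·Pd^0.52·e^(0.02·RH+f) = 10.97 μm/a
  Cl⁻ term: 0.102·228.3^0.62·exp(0.033·62+0.04·-2.5) = 20.7
  r_corr = 10.97 + 20.7 = 31.67 μm/a
ISO 9223 Table 2 (carbon steel): 25 < 31.7 ≤ 50 μm/a ⇒ C3

C3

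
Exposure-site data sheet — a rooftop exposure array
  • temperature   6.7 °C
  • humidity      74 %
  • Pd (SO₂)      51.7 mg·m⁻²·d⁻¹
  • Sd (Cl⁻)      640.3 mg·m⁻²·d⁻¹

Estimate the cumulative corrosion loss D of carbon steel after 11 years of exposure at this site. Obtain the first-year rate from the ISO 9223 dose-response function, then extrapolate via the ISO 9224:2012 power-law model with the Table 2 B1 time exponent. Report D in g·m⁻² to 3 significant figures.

D(11) = 3.33e+03 g·m⁻²

carbon steel: T≤10 °C ⇒ hinge +0.150·(6.7−10) = -0.4950
  Pd branch = 1.77·Pd^0.52·e^(0.02·RH+f) = 36.88 μm/a
  Sd branch = 0.102·Sd^0.62·e^(0.033·RH+0.04·T) = 84.24 μm/a
  sum: 36.88 + 84.24 → r_corr = 121.1 μm/a
ISO 9224: D(t) = r_corr · t^b with b = 0.523 (carbon steel, B1)
  D(11) = 121.1 × 11^0.523 = 121.1 × 3.505 = 424.5 μm
  Mass loss = 424.5 μm × 7.85 g/cm³ = 3332 g·m⁻²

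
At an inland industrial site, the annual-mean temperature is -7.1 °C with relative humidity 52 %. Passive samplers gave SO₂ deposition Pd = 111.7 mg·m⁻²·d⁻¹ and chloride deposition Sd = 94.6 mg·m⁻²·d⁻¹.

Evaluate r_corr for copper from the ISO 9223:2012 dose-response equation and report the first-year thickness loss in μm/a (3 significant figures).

copper: T≤10 °C ⇒ hinge +0.126·(-7.1−10) = -2.1546
  SO₂ term: 0.0053·111.7^0.26·exp(0.059·52-2.1546) = 0.04503
  Cl⁻ term: 0.01025·94.6^0.27·exp(0.036·52+0.049·-7.1) = 0.1607
  r_corr = 0.04503 + 0.1607 = 0.2058 μm/a

r_corr = 0.206 μm/a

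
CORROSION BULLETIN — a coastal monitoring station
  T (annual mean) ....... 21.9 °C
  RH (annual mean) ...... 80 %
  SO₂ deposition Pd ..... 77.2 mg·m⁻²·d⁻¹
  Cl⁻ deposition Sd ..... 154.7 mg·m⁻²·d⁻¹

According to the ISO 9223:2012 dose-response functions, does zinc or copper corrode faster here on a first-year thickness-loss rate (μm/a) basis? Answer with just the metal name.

zinc

zinc: f(T) = -0.071·(T−10) [T>10 °C] = -0.8449
  sulphur-dioxide contribution → 1.487 μm/a
  chloride contribution → 3.78 μm/a
  ⇒ r_corr(zinc) = 5.267 μm/a
copper: temperature factor f = -0.080·(11.9) = -0.9520
  sulphur-dioxide contribution → 0.7104 μm/a
  chloride contribution → 2.083 μm/a
  total first-year rate 2.793 μm/a
Ordering by μm/a: zinc (5.27) > copper (2.79)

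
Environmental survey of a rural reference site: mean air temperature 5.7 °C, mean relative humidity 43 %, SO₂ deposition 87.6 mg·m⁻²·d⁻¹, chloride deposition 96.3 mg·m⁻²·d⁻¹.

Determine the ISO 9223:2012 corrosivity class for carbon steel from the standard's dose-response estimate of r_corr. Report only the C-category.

C3

carbon steel: temperature factor f = +0.150·(-4.3) = -0.6450
  SO₂ term: 1.77·87.6^0.52·exp(0.02·43-0.6450) = 22.46
  Cl⁻ term: 0.102·96.3^0.62·exp(0.033·43+0.04·5.7) = 8.989
  sum: 22.46 + 8.989 → r_corr = 31.45 μm/a
ISO 9223 Table 2 (carbon steel): 25 < 31.5 ≤ 50 μm/a ⇒ C3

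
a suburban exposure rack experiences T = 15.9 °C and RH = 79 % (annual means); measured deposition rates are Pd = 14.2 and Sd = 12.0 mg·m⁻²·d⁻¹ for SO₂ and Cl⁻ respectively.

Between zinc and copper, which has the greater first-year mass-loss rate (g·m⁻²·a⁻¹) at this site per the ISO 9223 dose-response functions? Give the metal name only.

zinc: f(T) = -0.071·(T−10) [T>10 °C] = -0.4189
  sulphur-dioxide contribution → 1.033 μm/a
  chloride contribution → 0.5243 μm/a
  ⇒ r_corr(zinc) = 1.557 μm/a
  mass loss = 1.557 μm/a × 7.14 g/cm³ = 11.12 g·m⁻²·a⁻¹
copper: f(T) = -0.080·(T−10) [T>10 °C] = -0.4720
  sulphur-dioxide contribution → 0.6968 μm/a
  chloride contribution → 0.7509 μm/a
  total first-year rate 1.448 μm/a
  mass loss = 1.448 μm/a × 8.96 g/cm³ = 12.97 g·m⁻²·a⁻¹
Ordering by g·m⁻²·a⁻¹: copper (13) > zinc (11.1)

copper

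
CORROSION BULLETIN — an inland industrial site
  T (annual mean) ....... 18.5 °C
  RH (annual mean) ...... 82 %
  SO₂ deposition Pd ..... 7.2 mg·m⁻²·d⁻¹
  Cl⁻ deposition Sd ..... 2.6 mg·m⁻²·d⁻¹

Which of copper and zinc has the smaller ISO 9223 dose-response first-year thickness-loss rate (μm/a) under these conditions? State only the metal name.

zinc

copper: temperature factor f = -0.080·(8.5) = -0.6800
  Pd branch = 0.0053·Pd^0.26·e^(0.059·RH+f) = 0.5662 μm/a
  Cl⁻ term: 0.01025·2.6^0.27·exp(0.036·82+0.049·18.5) = 0.6288
  r_corr = 0.5662 + 0.6288 = 1.195 μm/a
zinc: f(T) = -0.071·(T−10) [T>10 °C] = -0.6035
  Pd branch = 0.0129·Pd^0.44·e^(0.046·RH+f) = 0.7309 μm/a
  Cl⁻ term: 0.0175·2.6^0.57·exp(0.008·82+0.085·18.5) = 0.2802
  sum: 0.7309 + 0.2802 → r_corr = 1.011 μm/a
Ordering by μm/a: copper (1.19) > zinc (1.01)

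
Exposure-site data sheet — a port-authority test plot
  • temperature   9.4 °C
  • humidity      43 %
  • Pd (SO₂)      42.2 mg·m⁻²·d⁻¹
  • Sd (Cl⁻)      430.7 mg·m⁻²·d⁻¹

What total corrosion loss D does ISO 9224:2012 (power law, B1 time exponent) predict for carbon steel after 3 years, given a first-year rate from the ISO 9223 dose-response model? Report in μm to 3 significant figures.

D(3) = 94.4 μm

carbon steel: temperature factor f = +0.150·(-0.6) = -0.0900
  sulphur-dioxide contribution → 26.76 μm/a
  chloride contribution → 26.38 μm/a
  ⇒ r_corr(carbon steel) = 53.15 μm/a
Power-law: D(3) = r_corr · 3^0.523
  D(3) = 53.15 × 3^0.523 = 53.15 × 1.776 = 94.41 μm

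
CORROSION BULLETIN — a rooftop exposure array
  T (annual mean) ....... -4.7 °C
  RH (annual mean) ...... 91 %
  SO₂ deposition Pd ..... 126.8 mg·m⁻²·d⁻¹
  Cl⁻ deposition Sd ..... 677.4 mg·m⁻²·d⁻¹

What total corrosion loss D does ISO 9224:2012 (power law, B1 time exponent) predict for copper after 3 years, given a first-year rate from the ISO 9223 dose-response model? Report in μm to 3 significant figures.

D(3) = 3.91 μm

copper: f(T) = +0.126·(T−10) [T≤10 °C] = -1.8522
  Pd branch = 0.0053·Pd^0.26·e^(0.059·RH+f) = 0.6287 μm/a
  Cl⁻ term: 0.01025·677.4^0.27·exp(0.036·91+0.049·-4.7) = 1.253
  sum: 0.6287 + 1.253 → r_corr = 1.881 μm/a
ISO 9224: D(t) = r_corr · t^b with b = 0.667 (copper, B1)
  D(3) = 1.881 × 3^0.667 = 1.881 × 2.081 = 3.914 μm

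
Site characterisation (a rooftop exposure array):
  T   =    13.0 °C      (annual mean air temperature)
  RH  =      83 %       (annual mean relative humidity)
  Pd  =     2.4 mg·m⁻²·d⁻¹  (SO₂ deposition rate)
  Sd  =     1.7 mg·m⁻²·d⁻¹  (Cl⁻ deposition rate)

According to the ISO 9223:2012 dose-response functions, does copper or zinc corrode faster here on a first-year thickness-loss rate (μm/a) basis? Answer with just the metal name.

copper: f(T) = -0.080·(T−10) [T>10 °C] = -0.2400
  SO₂ term: 0.0053·2.4^0.26·exp(0.059·83-0.2400) = 0.7009
  Cl⁻ term: 0.01025·1.7^0.27·exp(0.036·83+0.049·13.0) = 0.4439
  r_corr = 0.7009 + 0.4439 = 1.145 μm/a
zinc: f(T) = -0.071·(T−10) [T>10 °C] = -0.2130
  Pd branch = 0.0129·Pd^0.44·e^(0.046·RH+f) = 0.6975 μm/a
  Sd branch = 0.0175·Sd^0.57·e^(0.008·RH+0.085·T) = 0.1389 μm/a
  r_corr = 0.6975 + 0.1389 = 0.8363 μm/a
Ordering by μm/a: copper (1.14) > zinc (0.836)

copper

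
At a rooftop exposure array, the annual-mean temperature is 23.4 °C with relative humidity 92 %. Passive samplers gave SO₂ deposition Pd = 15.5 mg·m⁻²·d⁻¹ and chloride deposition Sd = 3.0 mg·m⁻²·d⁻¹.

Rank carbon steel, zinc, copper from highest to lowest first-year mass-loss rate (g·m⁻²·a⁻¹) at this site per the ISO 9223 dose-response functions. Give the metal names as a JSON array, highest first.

["carbon steel", "copper", "zinc"]

carbon steel: T>10 °C ⇒ hinge -0.054·(23.4−10) = -0.7236
  SO₂ term: 1.77·15.5^0.52·exp(0.02·92-0.7236) = 22.48
  Cl⁻ term: 0.102·3.0^0.62·exp(0.033·92+0.04·23.4) = 10.7
  sum: 22.48 + 10.7 → r_corr = 33.18 μm/a
  mass loss = 33.18 μm/a × 7.85 g/cm³ = 260.5 g·m⁻²·a⁻¹
zinc: f(T) = -0.071·(T−10) [T>10 °C] = -0.9514
  SO₂ term: 0.0129·15.5^0.44·exp(0.046·92-0.9514) = 1.146
  Sd branch = 0.0175·Sd^0.57·e^(0.008·RH+0.085·T) = 0.4994 μm/a
  sum: 1.146 + 0.4994 → r_corr = 1.645 μm/a
  mass loss = 1.645 μm/a × 7.14 g/cm³ = 11.75 g·m⁻²·a⁻¹
copper: temperature factor f = -0.080·(13.4) = -1.0720
  Pd branch = 0.0053·Pd^0.26·e^(0.059·RH+f) = 0.8425 μm/a
  Sd branch = 0.01025·Sd^0.27·e^(0.036·RH+0.049·T) = 1.191 μm/a
  sum: 0.8425 + 1.191 → r_corr = 2.033 μm/a
  mass loss = 2.033 μm/a × 8.96 g/cm³ = 18.22 g·m⁻²·a⁻¹
Ordering by g·m⁻²·a⁻¹: carbon steel (260) > copper (18.2) > zinc (11.7)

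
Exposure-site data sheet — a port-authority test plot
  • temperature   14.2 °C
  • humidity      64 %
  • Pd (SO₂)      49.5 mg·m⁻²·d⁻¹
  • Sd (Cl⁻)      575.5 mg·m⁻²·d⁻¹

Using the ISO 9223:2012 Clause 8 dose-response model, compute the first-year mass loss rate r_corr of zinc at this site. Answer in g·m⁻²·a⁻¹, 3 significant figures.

r_corr = 33.3 g·m⁻²·a⁻¹

zinc: f(T) = -0.071·(T−10) [T>10 °C] = -0.2982
  SO₂ term: 0.0129·49.5^0.44·exp(0.046·64-0.2982) = 1.012
  Sd branch = 0.0175·Sd^0.57·e^(0.008·RH+0.085·T) = 3.654 μm/a
  sum: 1.012 + 3.654 → r_corr = 4.667 μm/a
Convert to mass loss: 4.667 μm/a × 7.14 g/cm³ = 33.32 g·m⁻²·a⁻¹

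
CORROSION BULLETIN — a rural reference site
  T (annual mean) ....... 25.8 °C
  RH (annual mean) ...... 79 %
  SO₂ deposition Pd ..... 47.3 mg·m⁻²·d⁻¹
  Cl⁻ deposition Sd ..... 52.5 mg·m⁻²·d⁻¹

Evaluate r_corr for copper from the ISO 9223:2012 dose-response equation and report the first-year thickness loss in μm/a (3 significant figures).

r_corr = 2.25 μm/a

copper: T>10 °C ⇒ hinge -0.080·(25.8−10) = -1.2640
  SO₂ term: 0.0053·47.3^0.26·exp(0.059·79-1.2640) = 0.4316
  Cl⁻ term: 0.01025·52.5^0.27·exp(0.036·79+0.049·25.8) = 1.817
  sum: 0.4316 + 1.817 → r_corr = 2.248 μm/a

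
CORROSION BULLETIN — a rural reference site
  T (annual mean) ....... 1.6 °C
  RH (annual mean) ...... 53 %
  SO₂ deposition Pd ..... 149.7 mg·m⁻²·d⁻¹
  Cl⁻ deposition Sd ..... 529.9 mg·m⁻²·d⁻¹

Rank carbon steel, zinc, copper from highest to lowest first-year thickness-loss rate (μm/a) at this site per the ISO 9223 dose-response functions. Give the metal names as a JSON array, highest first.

carbon steel: f(T) = +0.150·(T−10) [T≤10 °C] = -1.2600
  Pd branch = 1.77·Pd^0.52·e^(0.02·RH+f) = 19.6 μm/a
  Cl⁻ term: 0.102·529.9^0.62·exp(0.033·53+0.04·1.6) = 30.55
  r_corr = 19.6 + 30.55 = 50.15 μm/a
zinc: temperature factor f = +0.038·(-8.4) = -0.3192
  SO₂ term: 0.0129·149.7^0.44·exp(0.046·53-0.3192) = 0.9725
  Sd branch = 0.0175·Sd^0.57·e^(0.008·RH+0.085·T) = 1.094 μm/a
  sum: 0.9725 + 1.094 → r_corr = 2.066 μm/a
copper: temperature factor f = +0.126·(-8.4) = -1.0584
  Pd branch = 0.0053·Pd^0.26·e^(0.059·RH+f) = 0.1542 μm/a
  Cl⁻ term: 0.01025·529.9^0.27·exp(0.036·53+0.049·1.6) = 0.4064
  r_corr = 0.1542 + 0.4064 = 0.5606 μm/a
Ordering by μm/a: carbon steel (50.1) > zinc (2.07) > copper (0.561)

["carbon steel", "zinc", "copper"]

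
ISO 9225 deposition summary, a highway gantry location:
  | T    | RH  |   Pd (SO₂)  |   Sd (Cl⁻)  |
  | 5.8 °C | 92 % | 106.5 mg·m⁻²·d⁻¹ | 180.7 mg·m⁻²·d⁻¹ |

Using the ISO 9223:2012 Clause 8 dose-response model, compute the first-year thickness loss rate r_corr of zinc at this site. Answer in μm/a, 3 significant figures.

r_corr = 7.06 μm/a

zinc: T≤10 °C ⇒ hinge +0.038·(5.8−10) = -0.1596
  Pd branch = 0.0129·Pd^0.44·e^(0.046·RH+f) = 5.905 μm/a
  Sd branch = 0.0175·Sd^0.57·e^(0.008·RH+0.085·T) = 1.157 μm/a
  sum: 5.905 + 1.157 → r_corr = 7.062 μm/a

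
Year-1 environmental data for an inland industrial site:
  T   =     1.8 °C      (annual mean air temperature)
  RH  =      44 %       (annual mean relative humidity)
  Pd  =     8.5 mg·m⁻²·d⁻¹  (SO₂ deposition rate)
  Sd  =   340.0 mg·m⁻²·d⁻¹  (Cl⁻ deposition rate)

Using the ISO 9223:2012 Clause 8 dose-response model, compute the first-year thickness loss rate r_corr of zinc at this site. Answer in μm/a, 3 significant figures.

r_corr = 0.987 μm/a

zinc: temperature factor f = +0.038·(-8.2) = -0.3116
  Pd branch = 0.0129·Pd^0.44·e^(0.046·RH+f) = 0.1833 μm/a
  Cl⁻ term: 0.0175·340.0^0.57·exp(0.008·44+0.085·1.8) = 0.8041
  r_corr = 0.1833 + 0.8041 = 0.9874 μm/a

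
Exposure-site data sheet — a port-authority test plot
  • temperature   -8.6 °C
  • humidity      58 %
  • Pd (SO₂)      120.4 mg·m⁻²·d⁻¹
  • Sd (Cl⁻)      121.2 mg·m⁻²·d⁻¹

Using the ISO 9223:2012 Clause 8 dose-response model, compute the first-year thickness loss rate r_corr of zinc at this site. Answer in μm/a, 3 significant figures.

r_corr = 0.961 μm/a

zinc: temperature factor f = +0.038·(-18.6) = -0.7068
  Pd branch = 0.0129·Pd^0.44·e^(0.046·RH+f) = 0.7548 μm/a
  Sd branch = 0.0175·Sd^0.57·e^(0.008·RH+0.085·T) = 0.2064 μm/a
  r_corr = 0.7548 + 0.2064 = 0.9611 μm/a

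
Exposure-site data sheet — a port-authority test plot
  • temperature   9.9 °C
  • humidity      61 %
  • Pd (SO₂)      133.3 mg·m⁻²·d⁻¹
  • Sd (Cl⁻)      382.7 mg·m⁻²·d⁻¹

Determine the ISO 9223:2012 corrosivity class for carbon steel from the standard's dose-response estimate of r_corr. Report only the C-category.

carbon steel: T≤10 °C ⇒ hinge +0.150·(9.9−10) = -0.0150
  SO₂ term: 1.77·133.3^0.52·exp(0.02·61-0.0150) = 75.2
  Cl⁻ term: 0.102·382.7^0.62·exp(0.033·61+0.04·9.9) = 45.31
  r_corr = 75.2 + 45.31 = 120.5 μm/a
121 μm/a falls in (80, 200] for carbon steel → category C5

C5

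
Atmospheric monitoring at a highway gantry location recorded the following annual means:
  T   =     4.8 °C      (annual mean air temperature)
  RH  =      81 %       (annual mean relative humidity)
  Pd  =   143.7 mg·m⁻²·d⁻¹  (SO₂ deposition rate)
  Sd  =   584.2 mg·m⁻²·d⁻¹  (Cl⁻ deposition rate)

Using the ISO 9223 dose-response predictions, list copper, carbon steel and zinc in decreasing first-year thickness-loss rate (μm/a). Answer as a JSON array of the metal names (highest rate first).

["carbon steel", "zinc", "copper"]

copper: temperature factor f = +0.126·(-5.2) = -0.6552
  sulphur-dioxide contribution → 1.192 μm/a
  chloride contribution → 1.337 μm/a
  ⇒ r_corr(copper) = 2.529 μm/a
carbon steel: temperature factor f = +0.150·(-5.2) = -0.7800
  sulphur-dioxide contribution → 54.28 μm/a
  chloride contribution → 92.92 μm/a
  total first-year rate 147.2 μm/a
zinc: temperature factor f = +0.038·(-5.2) = -0.1976
  sulphur-dioxide contribution → 3.911 μm/a
  chloride contribution → 1.899 μm/a
  ⇒ r_corr(zinc) = 5.81 μm/a
Ordering by μm/a: carbon steel (147) > zinc (5.81) > copper (2.53)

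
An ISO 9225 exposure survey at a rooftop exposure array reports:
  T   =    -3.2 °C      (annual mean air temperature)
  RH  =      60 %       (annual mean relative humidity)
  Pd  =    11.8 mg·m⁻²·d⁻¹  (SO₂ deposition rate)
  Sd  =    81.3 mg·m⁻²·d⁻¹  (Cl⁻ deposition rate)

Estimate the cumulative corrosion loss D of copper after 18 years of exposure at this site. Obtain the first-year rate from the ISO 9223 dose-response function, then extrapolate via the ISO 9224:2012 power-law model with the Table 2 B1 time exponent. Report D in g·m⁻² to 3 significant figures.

copper: temperature factor f = +0.126·(-13.2) = -1.6632
  SO₂ term: 0.0053·11.8^0.26·exp(0.059·60-1.6632) = 0.06577
  Cl⁻ term: 0.01025·81.3^0.27·exp(0.036·60+0.049·-3.2) = 0.2491
  sum: 0.06577 + 0.2491 → r_corr = 0.3149 μm/a
Power-law: D(18) = r_corr · 18^0.667
  D(18) = 0.3149 × 18^0.667 = 0.3149 × 6.875 = 2.165 μm
  Mass loss = 2.165 μm × 8.96 g/cm³ = 19.4 g·m⁻²

D(18) = 19.4 g·m⁻²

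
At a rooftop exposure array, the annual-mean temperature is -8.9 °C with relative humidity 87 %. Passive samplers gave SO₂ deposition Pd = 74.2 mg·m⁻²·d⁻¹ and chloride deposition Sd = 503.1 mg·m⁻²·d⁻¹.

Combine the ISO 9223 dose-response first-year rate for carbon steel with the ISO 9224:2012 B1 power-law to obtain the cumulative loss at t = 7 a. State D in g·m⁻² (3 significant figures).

D(7) = 1.42e+03 g·m⁻²

carbon steel: temperature factor f = +0.150·(-18.9) = -2.8350
  SO₂ term: 1.77·74.2^0.52·exp(0.02·87-2.8350) = 5.559
  Cl⁻ term: 0.102·503.1^0.62·exp(0.033·87+0.04·-8.9) = 59.69
  sum: 5.559 + 59.69 → r_corr = 65.25 μm/a
Long-term exponent b (ISO 9224 Table 2, B1) = 0.523
  D(7) = 65.25 × 7^0.523 = 65.25 × 2.767 = 180.5 μm
  Mass loss = 180.5 μm × 7.85 g/cm³ = 1417 g·m⁻²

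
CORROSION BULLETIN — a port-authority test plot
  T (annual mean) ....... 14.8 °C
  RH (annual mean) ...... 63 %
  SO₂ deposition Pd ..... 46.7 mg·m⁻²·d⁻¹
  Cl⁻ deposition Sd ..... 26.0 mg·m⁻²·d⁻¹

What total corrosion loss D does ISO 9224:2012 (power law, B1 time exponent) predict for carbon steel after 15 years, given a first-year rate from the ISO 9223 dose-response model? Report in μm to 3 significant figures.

carbon steel: T>10 °C ⇒ hinge -0.054·(14.8−10) = -0.2592
  Pd branch = 1.77·Pd^0.52·e^(0.02·RH+f) = 35.54 μm/a
  Sd branch = 0.102·Sd^0.62·e^(0.033·RH+0.04·T) = 11.11 μm/a
  r_corr = 35.54 + 11.11 = 46.65 μm/a
Long-term exponent b (ISO 9224 Table 2, B1) = 0.523
  D(15) = 46.65 × 15^0.523 = 46.65 × 4.122 = 192.3 μm

D(15) = 192 μm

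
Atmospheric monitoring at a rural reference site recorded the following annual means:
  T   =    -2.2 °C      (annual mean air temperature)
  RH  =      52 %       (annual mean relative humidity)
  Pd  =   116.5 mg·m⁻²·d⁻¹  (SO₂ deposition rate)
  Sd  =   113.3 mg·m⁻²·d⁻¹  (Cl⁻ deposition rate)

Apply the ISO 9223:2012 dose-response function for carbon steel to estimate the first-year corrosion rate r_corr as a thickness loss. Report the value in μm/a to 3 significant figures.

carbon steel: T≤10 °C ⇒ hinge +0.150·(-2.2−10) = -1.8300
  sulphur-dioxide contribution → 9.536 μm/a
  chloride contribution → 9.756 μm/a
  total first-year rate 19.29 μm/a

r_corr = 19.3 μm/a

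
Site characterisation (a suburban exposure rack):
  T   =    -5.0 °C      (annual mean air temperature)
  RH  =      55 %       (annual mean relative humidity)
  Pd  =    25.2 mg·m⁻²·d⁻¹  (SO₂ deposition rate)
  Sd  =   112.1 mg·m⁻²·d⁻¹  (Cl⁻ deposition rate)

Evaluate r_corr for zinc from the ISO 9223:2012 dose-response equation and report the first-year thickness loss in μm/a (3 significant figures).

zinc: T≤10 °C ⇒ hinge +0.038·(-5.0−10) = -0.5700
  Pd branch = 0.0129·Pd^0.44·e^(0.046·RH+f) = 0.3788 μm/a
  Sd branch = 0.0175·Sd^0.57·e^(0.008·RH+0.085·T) = 0.2617 μm/a
  sum: 0.3788 + 0.2617 → r_corr = 0.6405 μm/a

r_corr = 0.641 μm/a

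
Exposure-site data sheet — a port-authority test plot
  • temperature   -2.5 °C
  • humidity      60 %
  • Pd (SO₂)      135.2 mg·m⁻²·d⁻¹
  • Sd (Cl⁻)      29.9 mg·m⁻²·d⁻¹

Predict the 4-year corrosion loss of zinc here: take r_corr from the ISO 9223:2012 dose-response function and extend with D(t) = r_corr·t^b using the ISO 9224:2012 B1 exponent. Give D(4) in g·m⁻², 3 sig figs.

D(4) = 27.7 g·m⁻²

zinc: temperature factor f = +0.038·(-12.5) = -0.4750
  Pd branch = 0.0129·Pd^0.44·e^(0.046·RH+f) = 1.098 μm/a
  Cl⁻ term: 0.0175·29.9^0.57·exp(0.008·60+0.085·-2.5) = 0.1586
  r_corr = 1.098 + 0.1586 = 1.257 μm/a
Power-law: D(4) = r_corr · 4^0.813
  D(4) = 1.257 × 4^0.813 = 1.257 × 3.087 = 3.878 μm
  Mass loss = 3.878 μm × 7.14 g/cm³ = 27.69 g·m⁻²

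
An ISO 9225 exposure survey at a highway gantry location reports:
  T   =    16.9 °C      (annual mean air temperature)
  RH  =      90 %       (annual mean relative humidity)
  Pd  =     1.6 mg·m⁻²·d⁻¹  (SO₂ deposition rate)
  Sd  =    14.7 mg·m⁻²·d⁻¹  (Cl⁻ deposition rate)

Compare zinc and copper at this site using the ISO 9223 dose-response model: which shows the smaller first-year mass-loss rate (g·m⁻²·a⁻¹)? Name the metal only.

zinc: T>10 °C ⇒ hinge -0.071·(16.9−10) = -0.4899
  sulphur-dioxide contribution → 0.6104 μm/a
  chloride contribution → 0.6998 μm/a
  total first-year rate 1.31 μm/a
  mass loss = 1.31 μm/a × 7.14 g/cm³ = 9.355 g·m⁻²·a⁻¹
copper: temperature factor f = -0.080·(6.9) = -0.5520
  sulphur-dioxide contribution → 0.6978 μm/a
  chloride contribution → 1.238 μm/a
  total first-year rate 1.936 μm/a
  mass loss = 1.936 μm/a × 8.96 g/cm³ = 17.34 g·m⁻²·a⁻¹
Ordering by g·m⁻²·a⁻¹: copper (17.3) > zinc (9.35)

zinc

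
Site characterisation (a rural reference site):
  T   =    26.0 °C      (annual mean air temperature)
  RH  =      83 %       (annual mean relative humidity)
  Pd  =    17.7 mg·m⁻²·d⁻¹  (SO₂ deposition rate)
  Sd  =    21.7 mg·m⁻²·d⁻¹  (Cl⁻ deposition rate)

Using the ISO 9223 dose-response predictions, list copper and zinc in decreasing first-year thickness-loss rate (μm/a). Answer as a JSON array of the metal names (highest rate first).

copper: f(T) = -0.080·(T−10) [T>10 °C] = -1.2800
  sulphur-dioxide contribution → 0.4165 μm/a
  chloride contribution → 1.669 μm/a
  total first-year rate 2.086 μm/a
zinc: f(T) = -0.071·(T−10) [T>10 °C] = -1.1360
  sulphur-dioxide contribution → 0.6675 μm/a
  chloride contribution → 1.791 μm/a
  total first-year rate 2.458 μm/a
Ordering by μm/a: zinc (2.46) > copper (2.09)

["zinc", "copper"]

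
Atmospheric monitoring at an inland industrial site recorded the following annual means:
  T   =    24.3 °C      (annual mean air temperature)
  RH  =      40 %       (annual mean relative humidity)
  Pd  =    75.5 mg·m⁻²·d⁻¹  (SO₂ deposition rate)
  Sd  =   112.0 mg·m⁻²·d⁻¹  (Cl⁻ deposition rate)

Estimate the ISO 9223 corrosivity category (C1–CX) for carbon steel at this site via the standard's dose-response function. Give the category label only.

carbon steel: T>10 °C ⇒ hinge -0.054·(24.3−10) = -0.7722
  Pd branch = 1.77·Pd^0.52·e^(0.02·RH+f) = 17.24 μm/a
  Cl⁻ term: 0.102·112.0^0.62·exp(0.033·40+0.04·24.3) = 18.82
  r_corr = 17.24 + 18.82 = 36.06 μm/a
36.1 μm/a falls in (25, 50] for carbon steel → category C3

C3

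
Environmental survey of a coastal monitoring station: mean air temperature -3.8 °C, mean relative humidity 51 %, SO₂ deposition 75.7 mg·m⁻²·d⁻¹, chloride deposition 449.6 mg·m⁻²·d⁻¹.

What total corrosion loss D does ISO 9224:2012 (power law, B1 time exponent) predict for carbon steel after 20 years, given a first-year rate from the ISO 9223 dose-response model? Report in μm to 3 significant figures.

carbon steel: T≤10 °C ⇒ hinge +0.150·(-3.8−10) = -2.0700
  Pd branch = 1.77·Pd^0.52·e^(0.02·RH+f) = 5.876 μm/a
  Sd branch = 0.102·Sd^0.62·e^(0.033·RH+0.04·T) = 20.81 μm/a
  r_corr = 5.876 + 20.81 = 26.69 μm/a
Long-term exponent b (ISO 9224 Table 2, B1) = 0.523
  D(20) = 26.69 × 20^0.523 = 26.69 × 4.791 = 127.9 μm

D(20) = 128 μm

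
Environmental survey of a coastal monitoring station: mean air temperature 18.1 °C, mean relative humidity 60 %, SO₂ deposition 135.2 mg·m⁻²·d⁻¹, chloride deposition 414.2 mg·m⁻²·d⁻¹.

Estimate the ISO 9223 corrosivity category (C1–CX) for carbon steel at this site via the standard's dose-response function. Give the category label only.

C5

carbon steel: f(T) = -0.054·(T−10) [T>10 °C] = -0.4374
  SO₂ term: 1.77·135.2^0.52·exp(0.02·60-0.4374) = 48.67
  Cl⁻ term: 0.102·414.2^0.62·exp(0.033·60+0.04·18.1) = 63.91
  sum: 48.67 + 63.91 → r_corr = 112.6 μm/a
113 μm/a falls in (80, 200] for carbon steel → category C5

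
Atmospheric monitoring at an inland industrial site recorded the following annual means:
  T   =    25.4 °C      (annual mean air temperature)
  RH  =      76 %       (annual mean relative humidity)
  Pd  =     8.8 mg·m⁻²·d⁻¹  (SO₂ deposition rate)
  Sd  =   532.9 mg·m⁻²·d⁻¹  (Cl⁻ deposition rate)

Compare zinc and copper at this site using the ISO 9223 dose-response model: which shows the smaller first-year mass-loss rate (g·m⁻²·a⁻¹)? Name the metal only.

copper

zinc: temperature factor f = -0.071·(15.4) = -1.0934
  sulphur-dioxide contribution → 0.3712 μm/a
  chloride contribution → 9.975 μm/a
  ⇒ r_corr(zinc) = 10.35 μm/a
  mass loss = 10.35 μm/a × 7.14 g/cm³ = 73.87 g·m⁻²·a⁻¹
copper: f(T) = -0.080·(T−10) [T>10 °C] = -1.2320
  sulphur-dioxide contribution → 0.2411 μm/a
  chloride contribution → 2.99 μm/a
  ⇒ r_corr(copper) = 3.231 μm/a
  mass loss = 3.231 μm/a × 8.96 g/cm³ = 28.95 g·m⁻²·a⁻¹
Ordering by g·m⁻²·a⁻¹: zinc (73.9) > copper (29)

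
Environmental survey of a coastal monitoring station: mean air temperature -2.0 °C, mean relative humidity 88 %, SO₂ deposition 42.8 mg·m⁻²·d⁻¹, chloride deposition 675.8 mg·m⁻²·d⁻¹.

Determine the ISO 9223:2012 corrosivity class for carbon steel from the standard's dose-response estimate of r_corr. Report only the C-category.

carbon steel: temperature factor f = +0.150·(-12.0) = -1.8000
  Pd branch = 1.77·Pd^0.52·e^(0.02·RH+f) = 11.99 μm/a
  Cl⁻ term: 0.102·675.8^0.62·exp(0.033·88+0.04·-2.0) = 97.62
  r_corr = 11.99 + 97.62 = 109.6 μm/a
Category bounds: 80…200 μm/a bracket r_corr ⇒ C5

C5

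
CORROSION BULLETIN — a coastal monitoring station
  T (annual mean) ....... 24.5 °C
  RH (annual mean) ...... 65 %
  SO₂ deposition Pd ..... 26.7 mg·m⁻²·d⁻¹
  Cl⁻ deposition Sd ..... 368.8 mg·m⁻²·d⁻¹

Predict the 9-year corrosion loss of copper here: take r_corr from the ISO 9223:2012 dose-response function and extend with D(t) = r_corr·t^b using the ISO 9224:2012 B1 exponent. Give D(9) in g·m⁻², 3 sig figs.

copper: T>10 °C ⇒ hinge -0.080·(24.5−10) = -1.1600
  SO₂ term: 0.0053·26.7^0.26·exp(0.059·65-1.1600) = 0.1807
  Sd branch = 0.01025·Sd^0.27·e^(0.036·RH+0.049·T) = 1.743 μm/a
  sum: 0.1807 + 1.743 → r_corr = 1.924 μm/a
Power-law: D(9) = r_corr · 9^0.667
  D(9) = 1.924 × 9^0.667 = 1.924 × 4.33 = 8.331 μm
  Mass loss = 8.331 μm × 8.96 g/cm³ = 74.64 g·m⁻²

D(9) = 74.6 g·m⁻²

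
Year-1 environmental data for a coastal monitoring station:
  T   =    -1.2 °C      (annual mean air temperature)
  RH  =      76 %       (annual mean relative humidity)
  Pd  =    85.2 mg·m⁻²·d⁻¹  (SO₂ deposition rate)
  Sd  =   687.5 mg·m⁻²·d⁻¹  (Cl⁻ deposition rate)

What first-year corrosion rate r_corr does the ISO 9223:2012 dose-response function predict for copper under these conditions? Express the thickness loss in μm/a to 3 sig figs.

copper: temperature factor f = +0.126·(-11.2) = -1.4112
  SO₂ term: 0.0053·85.2^0.26·exp(0.059·76-1.4112) = 0.3637
  Cl⁻ term: 0.01025·687.5^0.27·exp(0.036·76+0.049·-1.2) = 0.8699
  sum: 0.3637 + 0.8699 → r_corr = 1.234 μm/a

r_corr = 1.23 μm/a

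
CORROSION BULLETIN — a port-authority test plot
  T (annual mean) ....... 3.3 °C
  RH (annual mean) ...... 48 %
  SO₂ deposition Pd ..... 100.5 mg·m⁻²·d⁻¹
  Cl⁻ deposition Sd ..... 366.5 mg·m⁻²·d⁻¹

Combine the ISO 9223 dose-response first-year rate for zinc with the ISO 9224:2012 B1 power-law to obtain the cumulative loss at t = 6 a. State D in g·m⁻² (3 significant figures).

D(6) = 51.4 g·m⁻²

zinc: temperature factor f = +0.038·(-6.7) = -0.2546
  SO₂ term: 0.0129·100.5^0.44·exp(0.046·48-0.2546) = 0.6917
  Sd branch = 0.0175·Sd^0.57·e^(0.008·RH+0.085·T) = 0.9843 μm/a
  sum: 0.6917 + 0.9843 → r_corr = 1.676 μm/a
ISO 9224: D(t) = r_corr · t^b with b = 0.813 (zinc, B1)
  D(6) = 1.676 × 6^0.813 = 1.676 × 4.292 = 7.193 μm
  Mass loss = 7.193 μm × 7.14 g/cm³ = 51.36 g·m⁻²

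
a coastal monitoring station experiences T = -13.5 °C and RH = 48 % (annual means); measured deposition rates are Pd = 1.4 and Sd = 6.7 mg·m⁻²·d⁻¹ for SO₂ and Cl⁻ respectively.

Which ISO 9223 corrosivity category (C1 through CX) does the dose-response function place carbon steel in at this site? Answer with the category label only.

C1

carbon steel: T≤10 °C ⇒ hinge +0.150·(-13.5−10) = -3.5250
  Pd branch = 1.77·Pd^0.52·e^(0.02·RH+f) = 0.1622 μm/a
  Cl⁻ term: 0.102·6.7^0.62·exp(0.033·48+0.04·-13.5) = 0.9423
  sum: 0.1622 + 0.9423 → r_corr = 1.104 μm/a
1.1 μm/a falls in (0, 1.3] for carbon steel → category C1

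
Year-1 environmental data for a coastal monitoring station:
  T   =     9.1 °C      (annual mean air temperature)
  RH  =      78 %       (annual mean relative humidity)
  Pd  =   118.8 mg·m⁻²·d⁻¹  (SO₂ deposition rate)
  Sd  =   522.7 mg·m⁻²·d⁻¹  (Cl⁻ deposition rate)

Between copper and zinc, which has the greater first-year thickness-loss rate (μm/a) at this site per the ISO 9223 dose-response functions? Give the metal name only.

zinc

copper: f(T) = +0.126·(T−10) [T≤10 °C] = -0.1134
  sulphur-dioxide contribution → 1.633 μm/a
  chloride contribution → 1.438 μm/a
  total first-year rate 3.072 μm/a
zinc: temperature factor f = +0.038·(-0.9) = -0.0342
  sulphur-dioxide contribution → 3.689 μm/a
  chloride contribution → 2.508 μm/a
  ⇒ r_corr(zinc) = 6.197 μm/a
Ordering by μm/a: zinc (6.2) > copper (3.07)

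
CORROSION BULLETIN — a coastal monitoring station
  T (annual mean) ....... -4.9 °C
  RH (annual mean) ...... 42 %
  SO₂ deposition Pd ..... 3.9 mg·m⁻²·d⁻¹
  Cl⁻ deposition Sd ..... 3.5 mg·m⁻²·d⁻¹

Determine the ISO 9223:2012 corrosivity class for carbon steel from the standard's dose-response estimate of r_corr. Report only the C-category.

C2

carbon steel: T≤10 °C ⇒ hinge +0.150·(-4.9−10) = -2.2350
  Pd branch = 1.77·Pd^0.52·e^(0.02·RH+f) = 0.8902 μm/a
  Sd branch = 0.102·Sd^0.62·e^(0.033·RH+0.04·T) = 0.729 μm/a
  r_corr = 0.8902 + 0.729 = 1.619 μm/a
ISO 9223 Table 2 (carbon steel): 1.3 < 1.62 ≤ 25 μm/a ⇒ C2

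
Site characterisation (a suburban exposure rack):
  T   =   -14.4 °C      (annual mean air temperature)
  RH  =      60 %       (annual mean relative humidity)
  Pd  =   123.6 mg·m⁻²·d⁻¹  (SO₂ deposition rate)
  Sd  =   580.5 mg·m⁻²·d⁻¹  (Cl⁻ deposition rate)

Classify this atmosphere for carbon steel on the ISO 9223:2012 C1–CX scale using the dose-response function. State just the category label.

carbon steel: f(T) = +0.150·(T−10) [T≤10 °C] = -3.6600
  sulphur-dioxide contribution → 1.851 μm/a
  chloride contribution → 21.47 μm/a
  total first-year rate 23.32 μm/a
23.3 μm/a falls in (1.3, 25] for carbon steel → category C2

C2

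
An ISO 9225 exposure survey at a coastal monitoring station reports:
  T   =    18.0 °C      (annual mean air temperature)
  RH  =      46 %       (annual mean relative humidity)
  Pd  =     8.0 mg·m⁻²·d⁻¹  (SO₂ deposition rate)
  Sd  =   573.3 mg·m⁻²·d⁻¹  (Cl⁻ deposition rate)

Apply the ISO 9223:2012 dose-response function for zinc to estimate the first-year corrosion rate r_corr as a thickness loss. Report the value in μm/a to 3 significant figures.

r_corr = 4.51 μm/a

zinc: f(T) = -0.071·(T−10) [T>10 °C] = -0.5680
  Pd branch = 0.0129·Pd^0.44·e^(0.046·RH+f) = 0.1514 μm/a
  Cl⁻ term: 0.0175·573.3^0.57·exp(0.008·46+0.085·18.0) = 4.361
  sum: 0.1514 + 4.361 → r_corr = 4.513 μm/a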